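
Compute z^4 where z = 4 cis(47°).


r^4 = 4^4 = 256
n*theta = 4*47° = 188° = 188° (mod 360)
a = 256*cos(188°) = -253.5086
b = 256*sin(188°) = -35.6283

256 cis(188°) = -253.5086 - 35.6283i


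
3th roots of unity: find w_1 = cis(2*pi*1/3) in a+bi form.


Angle = 360*1/3 = 120°
a = cos(120°) = -0.5000
b = sin(120°) = 0.8660

-0.5000 + 0.8660i


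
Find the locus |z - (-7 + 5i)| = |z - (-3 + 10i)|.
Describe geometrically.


Equal distances means the locus is the perpendicular bisector of z1 and z2.
Midpoint = ((-7+(-3))/2, (5+10)/2) = (-5.0000, 7.5000)

Perpendicular bisector through (-5.0000, 7.5000)


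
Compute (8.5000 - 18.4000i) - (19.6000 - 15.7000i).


Real: 8.5 - 19.6 = -11.1
Imag: -18.4 + 15.7 = -2.7

-11.1000 - 2.7000i


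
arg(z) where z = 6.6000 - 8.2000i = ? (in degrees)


Re = 6.6, Im = -8.2
arg = atan2(-8.2, 6.6) = -51.1702 degrees

arg(z) = -51.1702 degrees


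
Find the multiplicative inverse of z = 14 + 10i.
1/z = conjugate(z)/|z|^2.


|z|^2 = 196+100 = 296
1/z = (14 - 10i)/296

1/z = 0.0473 - 0.0338i


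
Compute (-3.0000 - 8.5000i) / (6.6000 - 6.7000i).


Conjugate of z2 = 6.6000 + 6.7000i
Numerator: (-3.0000 - 8.5000i)(6.6000 + 6.7000i) = 37.1500 - 76.2000i
Denominator: 6.6^2 + (-6.7)^2 = 88.45
Result = (37.1500 - 76.2000i)/88.45

0.4200 - 0.8615i


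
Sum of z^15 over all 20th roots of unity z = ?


The roots are w_k = w^k with w = e^(2*pi*i/20), and (w^k)^15 = (w^15)^k.
So S = 1 + u + u^2 + ... + u^(19) with u = w^15.
15 = 0*20 + 15, so 15 is not a multiple of 20: u = w^15 ≠ 1 (w is a primitive 20th root), while u^20 = (w^20)^15 = 1.
Geometric series: S = (1 - u^20)/(1 - u) = (1 - 1)/(1 - u) = 0

S = 0


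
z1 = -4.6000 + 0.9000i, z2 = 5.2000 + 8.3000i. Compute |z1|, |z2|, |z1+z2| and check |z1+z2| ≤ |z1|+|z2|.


|z1| = sqrt((-4.6)^2 + 0.9^2) = sqrt(21.97) = 4.6872
|z2| = sqrt(5.2^2 + 8.3^2) = sqrt(95.93) = 9.7944
z1+z2 = 0.6000 + 9.2000i
|z1+z2| = sqrt(85) = 9.2195
|z1|+|z2| = 4.6872 + 9.7944 = 14.4816

|z1+z2| = 9.2195 ≤ |z1|+|z2| = 14.4816 (verified)


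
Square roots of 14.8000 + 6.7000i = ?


|z| = sqrt(219.04+44.89) = 16.2459
sqrt((|z|+a)/2) = sqrt((16.2459+14.8)/2) = sqrt(15.5230) = 3.9399
sqrt((|z|-a)/2) = sqrt((16.2459-14.8)/2) = sqrt(0.7230) = 0.8503

±(3.9399 + 0.8503i) i.e. 3.9399 + 0.8503i and -3.9399 - 0.8503i


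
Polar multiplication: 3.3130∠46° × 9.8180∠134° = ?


r = 3.3130 * 9.8180 = 32.5270
theta = 46° + 134° = 180° = 180° (mod 360)

32.5270 cis(180°)


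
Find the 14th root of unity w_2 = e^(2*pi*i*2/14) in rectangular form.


Angle = 360*2/14 = 51.4286°
a = cos(51.4286°) = 0.6235
b = sin(51.4286°) = 0.7818

0.6235 + 0.7818i


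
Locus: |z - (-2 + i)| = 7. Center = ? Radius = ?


|z - z0| = r is a circle with center z0 and radius r.
Center = (-2, 1), radius = 7

Circle with center (-2, 1) and radius 7


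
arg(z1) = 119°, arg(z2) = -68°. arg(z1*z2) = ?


arg(z1*z2) = 119° - 68° = 51°
Normalized to (-180°, 180°]: 51°

51°


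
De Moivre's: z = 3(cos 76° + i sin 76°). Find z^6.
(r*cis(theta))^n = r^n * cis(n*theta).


r^6 = 3^6 = 729
n*theta = 6*76° = 456° = 96° (mod 360)
a = 729*cos(96°) = -76.2012
b = 729*sin(96°) = 725.0065

729 cis(96°) = -76.2012 + 725.0065i


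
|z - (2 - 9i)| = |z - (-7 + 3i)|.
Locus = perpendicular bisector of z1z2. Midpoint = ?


Equal distances means the locus is the perpendicular bisector of z1 and z2.
Midpoint = ((2+(-7))/2, (-9+3)/2) = (-2.5000, -3.0000)

Perpendicular bisector through (-2.5000, -3.0000)


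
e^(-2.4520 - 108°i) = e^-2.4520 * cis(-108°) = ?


e^-2.4520 = 0.0861
cos(-108°) = -0.309
sin(-108°) = -0.9511
Real = 0.0861*(-0.309) = -0.0266
Imag = 0.0861*(-0.9511) = -0.0819

-0.0266 - 0.0819i


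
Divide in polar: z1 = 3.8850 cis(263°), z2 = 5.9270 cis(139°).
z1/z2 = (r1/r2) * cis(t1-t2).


r = 3.8850 / 5.9270 = 0.6555
theta = 263° - 139° = 124° = 124° (mod 360)

0.6555 cis(124°)


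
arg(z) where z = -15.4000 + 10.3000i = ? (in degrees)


Re = -15.4, Im = 10.3
arg = atan2(10.3, -15.4) = 146.2242 degrees

arg(z) = 146.2242 degrees


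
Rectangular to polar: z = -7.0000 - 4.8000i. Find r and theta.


r = sqrt(49+23.04) = sqrt(72.04) = 8.4876
theta = atan2(-4.8, -7) = -145.5610 degrees

r = 8.4876, theta = -145.5610 degrees


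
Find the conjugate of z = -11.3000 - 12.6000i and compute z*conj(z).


z_bar = -11.3000 + 12.6000i
z*z_bar = (-11.3)^2 + (-12.6)^2 = 127.69 + 158.76 = 286.45

z_bar = -11.3000 + 12.6000i, z*z_bar = 286.45


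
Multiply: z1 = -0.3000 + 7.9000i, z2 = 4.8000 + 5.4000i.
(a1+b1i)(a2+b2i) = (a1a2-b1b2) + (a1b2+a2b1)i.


Real = -0.3*4.8 - 7.9*5.4 = -1.44 - 42.66 = -44.1
Imag = -0.3*5.4 + 4.8*7.9 = -1.62 + 37.92 = 36.3

-44.1000 + 36.3000i


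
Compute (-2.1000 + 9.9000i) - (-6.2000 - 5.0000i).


Real: -2.1 + 6.2 = 4.1
Imag: 9.9 + 5 = 14.9

4.1000 + 14.9000i


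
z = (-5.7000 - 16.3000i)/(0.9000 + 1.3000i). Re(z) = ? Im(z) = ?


Multiply by conjugate: (-5.7000 - 16.3000i)(0.9000 - 1.3000i) / (0.9^2 + 1.3^2)
Numerator real = -5.7*0.9 - (16.3)*1.3 = -26.32
Numerator imag = -16.3*0.9 - (-5.7)*1.3 = -7.26
Denominator = 2.5
Re(z) = -26.32/2.5 = -10.5280
Im(z) = -7.26/2.5 = -2.9040

Re(z) = -10.5280, Im(z) = -2.9040


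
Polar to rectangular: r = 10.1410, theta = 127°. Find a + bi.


a = 10.1410*cos(127°) = 10.1410*(-0.601815) = -6.1030
b = 10.1410*sin(127°) = 10.1410*0.79864 = 8.0990

-6.1030 + 8.0990i


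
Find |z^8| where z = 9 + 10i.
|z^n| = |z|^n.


|z| = sqrt(81+100) = sqrt(181) = 13.4536
|z^8| = |z|^8 = (sqrt(181))^8 = 181^4 = 1073283121

|z^8| = 1073283121


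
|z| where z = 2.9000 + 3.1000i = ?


|z| = sqrt(2.9^2 + 3.1^2) = sqrt(8.41 + 9.61) = sqrt(18.02) = 4.2450

|z| = 4.2450


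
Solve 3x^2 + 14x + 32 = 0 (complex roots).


disc = 14^2 - 4*3*32 = 196 - 384 = -188
sqrt(|disc|) = sqrt(188) = 13.7113
Real part = -14/(2*3) = -2.3333
Imag part = 13.7113/(2*3) = 2.2852

-2.3333 ± 2.2852i


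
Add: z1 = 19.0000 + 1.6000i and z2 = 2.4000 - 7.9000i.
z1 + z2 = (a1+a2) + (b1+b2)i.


Real: 19 + 2.4 = 21.4
Imag: 1.6 - 7.9 = -6.3

21.4000 - 6.3000i


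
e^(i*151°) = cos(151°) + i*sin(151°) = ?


cos(151°) = -0.8746
sin(151°) = 0.4848

e^(i*151°) = -0.8746 + 0.4848i


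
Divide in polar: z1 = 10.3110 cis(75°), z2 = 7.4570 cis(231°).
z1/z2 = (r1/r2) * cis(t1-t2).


r = 10.3110 / 7.4570 = 1.3827
theta = 75° - 231° = -156° = 204° (mod 360)

1.3827 cis(204°)


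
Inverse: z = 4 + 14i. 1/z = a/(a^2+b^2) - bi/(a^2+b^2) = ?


|z|^2 = 16+196 = 212
1/z = (4 - 14i)/212

1/z = 0.0189 - 0.0660i


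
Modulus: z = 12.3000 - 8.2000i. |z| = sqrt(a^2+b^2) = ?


|z| = sqrt(12.3^2 + (-8.2)^2) = sqrt(151.29 + 67.24) = sqrt(218.53) = 14.7828

|z| = 14.7828


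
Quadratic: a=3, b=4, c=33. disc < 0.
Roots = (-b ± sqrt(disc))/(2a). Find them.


disc = 4^2 - 4*3*33 = 16 - 396 = -380
sqrt(|disc|) = sqrt(380) = 19.4936
Real part = -4/(2*3) = -0.6667
Imag part = 19.4936/(2*3) = 3.2489

-0.6667 ± 3.2489i


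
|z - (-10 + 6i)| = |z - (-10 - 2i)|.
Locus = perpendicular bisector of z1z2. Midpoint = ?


Equal distances means the locus is the perpendicular bisector of z1 and z2.
Midpoint = ((-10+(-10))/2, (6+(-2))/2) = (-10.0000, 2.0000)

Perpendicular bisector through (-10.0000, 2.0000)


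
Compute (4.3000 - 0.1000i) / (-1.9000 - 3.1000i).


Conjugate of z2 = -1.9000 + 3.1000i
Numerator: (4.3000 - 0.1000i)(-1.9000 + 3.1000i) = -7.8600 + 13.5200i
Denominator: (-1.9)^2 + (-3.1)^2 = 13.22
Result = (-7.8600 + 13.5200i)/13.22

-0.5946 + 1.0227i


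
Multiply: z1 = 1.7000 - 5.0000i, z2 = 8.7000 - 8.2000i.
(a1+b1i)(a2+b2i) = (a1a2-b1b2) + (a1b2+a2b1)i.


Real = 1.7*8.7 - (-5)*(-8.2) = 14.79 - 41 = -26.21
Imag = 1.7*(-8.2) + 8.7*(-5) = -13.94 - (43.5) = -57.44

-26.2100 - 57.4400i


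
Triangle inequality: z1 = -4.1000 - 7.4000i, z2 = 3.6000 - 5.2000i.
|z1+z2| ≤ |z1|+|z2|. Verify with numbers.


|z1| = sqrt((-4.1)^2 + (-7.4)^2) = sqrt(71.57) = 8.4599
|z2| = sqrt(3.6^2 + (-5.2)^2) = sqrt(40) = 6.3246
z1+z2 = -0.5000 - 12.6000i
|z1+z2| = sqrt(159.01) = 12.6099
|z1|+|z2| = 8.4599 + 6.3246 = 14.7845

|z1+z2| = 12.6099 ≤ |z1|+|z2| = 14.7845 (verified)


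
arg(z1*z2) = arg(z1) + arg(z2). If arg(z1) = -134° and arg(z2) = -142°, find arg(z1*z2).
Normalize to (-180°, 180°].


arg(z1*z2) = -134° - 142° = -276°
Normalized to (-180°, 180°]: 84°

84°


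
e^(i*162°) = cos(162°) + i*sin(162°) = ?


cos(162°) = -0.9511
sin(162°) = 0.3090

e^(i*162°) = -0.9511 + 0.3090i


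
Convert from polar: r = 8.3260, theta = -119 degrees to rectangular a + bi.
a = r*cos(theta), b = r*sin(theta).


a = 8.3260*cos(-119°) = 8.3260*(-0.48481) = -4.0365
b = 8.3260*sin(-119°) = 8.3260*(-0.87462) = -7.2821

-4.0365 - 7.2821i


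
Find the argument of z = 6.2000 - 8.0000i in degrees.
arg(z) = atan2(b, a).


Re = 6.2, Im = -8
arg = atan2(-8, 6.2) = -52.2243 degrees

arg(z) = -52.2243 degrees


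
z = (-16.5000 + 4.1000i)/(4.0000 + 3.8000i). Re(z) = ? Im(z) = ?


Multiply by conjugate: (-16.5000 + 4.1000i)(4.0000 - 3.8000i) / (4^2 + 3.8^2)
Numerator real = -16.5*4 + 4.1*3.8 = -50.42
Numerator imag = 4.1*4 - (-16.5)*3.8 = 79.1
Denominator = 30.44
Re(z) = -50.42/30.44 = -1.6564
Im(z) = 79.1/30.44 = 2.5986

Re(z) = -1.6564, Im(z) = 2.5986


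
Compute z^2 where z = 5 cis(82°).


r^2 = 5^2 = 25
n*theta = 2*82° = 164° = 164° (mod 360)
a = 25*cos(164°) = -24.0315
b = 25*sin(164°) = 6.8909

25 cis(164°) = -24.0315 + 6.8909i


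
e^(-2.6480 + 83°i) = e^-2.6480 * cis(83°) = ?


e^-2.6480 = 0.0708
cos(83°) = 0.1219
sin(83°) = 0.9925
Real = 0.0708*0.1219 = 0.0086
Imag = 0.0708*0.9925 = 0.0703

0.0086 + 0.0703i


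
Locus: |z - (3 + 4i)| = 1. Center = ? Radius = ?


|z - z0| = r is a circle with center z0 and radius r.
Center = (3, 4), radius = 1

Circle with center (3, 4) and radius 1


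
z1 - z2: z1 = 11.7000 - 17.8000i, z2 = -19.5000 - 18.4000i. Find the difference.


Real: 11.7 + 19.5 = 31.2
Imag: -17.8 + 18.4 = 0.6

31.2000 + 0.6000i


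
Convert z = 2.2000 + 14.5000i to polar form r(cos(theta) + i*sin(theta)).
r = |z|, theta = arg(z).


r = sqrt(4.84+210.25) = sqrt(215.09) = 14.6659
theta = atan2(14.5, 2.2) = 81.3726 degrees

r = 14.6659, theta = 81.3726 degrees


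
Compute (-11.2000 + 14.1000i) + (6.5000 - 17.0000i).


Real: -11.2 + 6.5 = -4.7
Imag: 14.1 - 17 = -2.9

-4.7000 - 2.9000i


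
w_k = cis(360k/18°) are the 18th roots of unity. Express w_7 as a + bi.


Angle = 360*7/18 = 140°
a = cos(140°) = -0.7660
b = sin(140°) = 0.6428

-0.7660 + 0.6428i


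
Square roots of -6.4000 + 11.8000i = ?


|z| = sqrt(40.96+139.24) = 13.4239
sqrt((|z|+a)/2) = sqrt((13.4239+(-6.4))/2) = sqrt(3.5119) = 1.8740
sqrt((|z|-a)/2) = sqrt((13.4239-(-6.4))/2) = sqrt(9.9119) = 3.1483

±(1.8740 + 3.1483i) i.e. 1.8740 + 3.1483i and -1.8740 - 3.1483i


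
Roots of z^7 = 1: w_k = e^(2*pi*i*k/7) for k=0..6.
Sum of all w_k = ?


The sum of all 7th roots of unity is 0.
Geometric series: (1 - w^7)/(1 - w) = (1-1)/(1-w) = 0 since w^7 = 1, w ≠ 1.
Alternatively: coefficient of z^6 in z^7 - 1 is 0.

0


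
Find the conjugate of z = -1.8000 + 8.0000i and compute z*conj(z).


z_bar = -1.8000 - 8.0000i
z*z_bar = (-1.8)^2 + 8^2 = 3.24 + 64 = 67.24

z_bar = -1.8000 - 8.0000i, z*z_bar = 67.24


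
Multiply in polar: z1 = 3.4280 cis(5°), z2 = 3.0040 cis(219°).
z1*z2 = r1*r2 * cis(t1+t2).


r = 3.4280 * 3.0040 = 10.2977
theta = 5° + 219° = 224° = 224° (mod 360)

10.2977 cis(224°)


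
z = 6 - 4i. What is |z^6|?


|z| = sqrt(36+16) = sqrt(52) = 7.2111
|z^6| = |z|^6 = (sqrt(52))^6 = 52^3 = 140608

|z^6| = 140608


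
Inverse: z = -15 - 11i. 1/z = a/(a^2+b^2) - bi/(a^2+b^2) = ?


|z|^2 = 225+121 = 346
1/z = (-15 + 11i)/346

1/z = -0.0434 + 0.0318i


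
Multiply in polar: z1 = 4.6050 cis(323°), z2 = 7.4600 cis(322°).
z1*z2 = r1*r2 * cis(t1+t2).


r = 4.6050 * 7.4600 = 34.3533
theta = 323° + 322° = 645° = 285° (mod 360)

34.3533 cis(285°)


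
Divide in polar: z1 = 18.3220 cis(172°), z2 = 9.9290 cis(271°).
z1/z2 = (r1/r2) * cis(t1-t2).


r = 18.3220 / 9.9290 = 1.8453
theta = 172° - 271° = -99° = 261° (mod 360)

1.8453 cis(261°)


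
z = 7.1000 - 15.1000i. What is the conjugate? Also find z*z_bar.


z_bar = 7.1000 + 15.1000i
z*z_bar = 7.1^2 + (-15.1)^2 = 50.41 + 228.01 = 278.42

z_bar = 7.1000 + 15.1000i, z*z_bar = 278.42


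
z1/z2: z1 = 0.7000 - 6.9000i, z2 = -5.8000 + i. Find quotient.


Conjugate of z2 = -5.8000 - i
Numerator: (0.7000 - 6.9000i)(-5.8000 - i) = -10.9600 + 39.3200i
Denominator: (-5.8)^2 + 1^2 = 34.64
Result = (-10.9600 + 39.3200i)/34.64

-0.3164 + 1.1351i


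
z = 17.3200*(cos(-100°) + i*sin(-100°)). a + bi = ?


a = 17.3200*cos(-100°) = 17.3200*(-0.17365) = -3.0076
b = 17.3200*sin(-100°) = 17.3200*(-0.98481) = -17.0569

-3.0076 - 17.0569i


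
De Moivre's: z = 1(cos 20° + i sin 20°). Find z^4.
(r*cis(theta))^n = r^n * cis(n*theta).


r^4 = 1^4 = 1
n*theta = 4*20° = 80° = 80° (mod 360)
a = 1*cos(80°) = 0.1736
b = 1*sin(80°) = 0.9848

1 cis(80°) = 0.1736 + 0.9848i


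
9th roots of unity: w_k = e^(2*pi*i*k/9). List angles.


The 9th roots of unity are cis(360k/9°) for k=0..8
Angle step = 360/9 = 40°
Primitive root: cis(40°)
Primitive root = 0.7660 + 0.6428i

9 roots at angles: 0°, 40°, 80°, 120°, 160°, 200°, 240°, 280°, 320°


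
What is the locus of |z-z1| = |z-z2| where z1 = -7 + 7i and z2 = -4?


Equal distances means the locus is the perpendicular bisector of z1 and z2.
Midpoint = ((-7+(-4))/2, (7+0)/2) = (-5.5000, 3.5000)

Perpendicular bisector through (-5.5000, 3.5000)


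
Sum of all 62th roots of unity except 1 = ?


With w = e^(2*pi*i/62), all 62 of the 62th roots of unity w^0 = 1, w, ..., w^(61) sum to 0: 1 + w + ... + w^(61) = (1 - w^62)/(1 - w) = 0 since w^62 = 1, w ≠ 1.
Removing the root 1: w + w^2 + ... + w^(61) = 0 - 1 = -1

Sum = -1


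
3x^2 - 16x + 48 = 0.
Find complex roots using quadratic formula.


disc = (-16)^2 - 4*3*48 = 256 - 576 = -320
sqrt(|disc|) = sqrt(320) = 17.8885
Real part = 16/(2*3) = 2.6667
Imag part = 17.8885/(2*3) = 2.9814

2.6667 ± 2.9814i


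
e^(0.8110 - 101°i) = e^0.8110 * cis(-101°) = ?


e^0.8110 = 2.2502
cos(-101°) = -0.19081
sin(-101°) = -0.9816
Real = 2.2502*(-0.19081) = -0.4294
Imag = 2.2502*(-0.9816) = -2.2088

-0.4294 - 2.2088i


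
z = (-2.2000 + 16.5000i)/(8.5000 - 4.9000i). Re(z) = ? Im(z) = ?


Multiply by conjugate: (-2.2000 + 16.5000i)(8.5000 + 4.9000i) / (8.5^2 + (-4.9)^2)
Numerator real = -2.2*8.5 + 16.5*(-4.9) = -99.55
Numerator imag = 16.5*8.5 - (-2.2)*(-4.9) = 129.47
Denominator = 96.26
Re(z) = -99.55/96.26 = -1.0342
Im(z) = 129.47/96.26 = 1.3450

Re(z) = -1.0342, Im(z) = 1.3450


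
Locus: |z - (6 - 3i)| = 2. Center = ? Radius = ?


|z - z0| = r is a circle with center z0 and radius r.
Center = (6, -3), radius = 2

Circle with center (6, -3) and radius 2


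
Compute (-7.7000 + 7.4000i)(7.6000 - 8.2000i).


Real = -7.7*7.6 - 7.4*(-8.2) = -58.52 - (-60.68) = 2.16
Imag = -7.7*(-8.2) + 7.6*7.4 = 63.14 + 56.24 = 119.38

2.1600 + 119.3800i


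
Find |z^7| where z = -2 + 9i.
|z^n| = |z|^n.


|z| = sqrt(4+81) = sqrt(85) = 9.2195
|z^7| = |z|^7 = (sqrt(85))^7 = 85^3 * sqrt(85) = 614125*sqrt(85)

|z^7| = 614125*sqrt(85) ≈ 5661952.7398


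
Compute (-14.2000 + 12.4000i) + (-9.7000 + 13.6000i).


Real: -14.2 - 9.7 = -23.9
Imag: 12.4 + 13.6 = 26

-23.9000 + 26.0000i


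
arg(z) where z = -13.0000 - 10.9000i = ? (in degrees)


Re = -13, Im = -10.9
arg = atan2(-10.9, -13) = -140.0215 degrees

arg(z) = -140.0215 degrees


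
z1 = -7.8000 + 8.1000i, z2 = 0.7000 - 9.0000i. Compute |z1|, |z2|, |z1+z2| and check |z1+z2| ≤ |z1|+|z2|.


|z1| = sqrt((-7.8)^2 + 8.1^2) = sqrt(126.45) = 11.2450
|z2| = sqrt(0.7^2 + (-9)^2) = sqrt(81.49) = 9.0272
z1+z2 = -7.1000 - 0.9000i
|z1+z2| = sqrt(51.22) = 7.1568
|z1|+|z2| = 11.2450 + 9.0272 = 20.2722

|z1+z2| = 7.1568 ≤ |z1|+|z2| = 20.2722 (verified)


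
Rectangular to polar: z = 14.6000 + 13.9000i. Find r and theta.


r = sqrt(213.16+193.21) = sqrt(406.37) = 20.1586
theta = atan2(13.9, 14.6) = 43.5930 degrees

r = 20.1586, theta = 43.5930 degrees


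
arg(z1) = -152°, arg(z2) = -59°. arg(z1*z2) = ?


arg(z1*z2) = -152° - 59° = -211°
Normalized to (-180°, 180°]: 149°

149°


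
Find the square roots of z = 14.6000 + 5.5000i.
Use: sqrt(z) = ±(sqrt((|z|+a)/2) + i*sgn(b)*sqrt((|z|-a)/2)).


|z| = sqrt(213.16+30.25) = 15.6016
sqrt((|z|+a)/2) = sqrt((15.6016+14.6)/2) = sqrt(15.1008) = 3.8860
sqrt((|z|-a)/2) = sqrt((15.6016-14.6)/2) = sqrt(0.5008) = 0.7077

±(3.8860 + 0.7077i) i.e. 3.8860 + 0.7077i and -3.8860 - 0.7077i


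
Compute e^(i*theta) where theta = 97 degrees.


cos(97°) = -0.1219
sin(97°) = 0.9925

e^(i*97°) = -0.1219 + 0.9925i


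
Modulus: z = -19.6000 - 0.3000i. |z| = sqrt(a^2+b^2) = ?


|z| = sqrt((-19.6)^2 + (-0.3)^2) = sqrt(384.16 + 0.09) = sqrt(384.25) = 19.6023

|z| = 19.6023


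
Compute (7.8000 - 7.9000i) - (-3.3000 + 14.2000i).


Real: 7.8 + 3.3 = 11.1
Imag: -7.9 - 14.2 = -22.1

11.1000 - 22.1000i


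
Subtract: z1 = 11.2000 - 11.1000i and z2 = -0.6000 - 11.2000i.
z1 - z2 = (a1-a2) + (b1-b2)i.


Real: 11.2 + 0.6 = 11.8
Imag: -11.1 + 11.2 = 0.1

11.8000 + 0.1000i


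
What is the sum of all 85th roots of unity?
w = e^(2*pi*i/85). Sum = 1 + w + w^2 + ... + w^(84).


The sum of all 85th roots of unity is 0.
Geometric series: (1 - w^85)/(1 - w) = (1-1)/(1-w) = 0 since w^85 = 1, w ≠ 1.
Alternatively: coefficient of z^84 in z^85 - 1 is 0.

0


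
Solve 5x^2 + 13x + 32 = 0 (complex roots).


disc = 13^2 - 4*5*32 = 169 - 640 = -471
sqrt(|disc|) = sqrt(471) = 21.7025
Real part = -13/(2*5) = -1.3000
Imag part = 21.7025/(2*5) = 2.1703

-1.3000 ± 2.1703i


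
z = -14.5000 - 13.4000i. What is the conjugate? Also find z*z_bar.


z_bar = -14.5000 + 13.4000i
z*z_bar = (-14.5)^2 + (-13.4)^2 = 210.25 + 179.56 = 389.81

z_bar = -14.5000 + 13.4000i, z*z_bar = 389.81


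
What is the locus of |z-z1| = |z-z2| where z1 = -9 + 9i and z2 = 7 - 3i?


Equal distances means the locus is the perpendicular bisector of z1 and z2.
Midpoint = ((-9+7)/2, (9+(-3))/2) = (-1.0000, 3.0000)

Perpendicular bisector through (-1.0000, 3.0000)


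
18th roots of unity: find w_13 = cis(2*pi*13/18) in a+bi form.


Angle = 360*13/18 = 260°
a = cos(260°) = -0.1736
b = sin(260°) = -0.9848

-0.1736 - 0.9848i


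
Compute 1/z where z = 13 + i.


|z|^2 = 169+1 = 170
1/z = (13 - 1i)/170

1/z = 0.0765 - 0.0059i


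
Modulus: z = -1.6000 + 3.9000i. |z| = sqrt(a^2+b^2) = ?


|z| = sqrt((-1.6)^2 + 3.9^2) = sqrt(2.56 + 15.21) = sqrt(17.77) = 4.2154

|z| = 4.2154


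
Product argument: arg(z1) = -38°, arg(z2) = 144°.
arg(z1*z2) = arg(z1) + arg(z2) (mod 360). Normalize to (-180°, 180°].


arg(z1*z2) = -38° + 144° = 106°
Normalized to (-180°, 180°]: 106°

106°


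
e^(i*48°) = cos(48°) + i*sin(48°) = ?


cos(48°) = 0.6691
sin(48°) = 0.7431

e^(i*48°) = 0.6691 + 0.7431i


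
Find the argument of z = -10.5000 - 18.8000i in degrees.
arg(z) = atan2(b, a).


Re = -10.5, Im = -18.8
arg = atan2(-18.8, -10.5) = -119.1838 degrees

arg(z) = -119.1838 degrees


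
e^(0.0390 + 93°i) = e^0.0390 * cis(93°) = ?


e^0.0390 = 1.0398
cos(93°) = -0.0523
sin(93°) = 0.9986
Real = 1.0398*(-0.0523) = -0.0544
Imag = 1.0398*0.9986 = 1.0383

-0.0544 + 1.0383i


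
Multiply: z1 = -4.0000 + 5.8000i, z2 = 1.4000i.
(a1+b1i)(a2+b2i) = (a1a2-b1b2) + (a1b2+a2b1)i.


Real = -4*0 - 5.8*1.4 = 0 - 8.12 = -8.12
Imag = -4*1.4 + 0*5.8 = -5.6 + 0 = -5.6

-8.1200 - 5.6000i


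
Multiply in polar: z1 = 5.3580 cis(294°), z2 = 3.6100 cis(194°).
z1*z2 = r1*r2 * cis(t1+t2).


r = 5.3580 * 3.6100 = 19.3424
theta = 294° + 194° = 488° = 128° (mod 360)

19.3424 cis(128°)


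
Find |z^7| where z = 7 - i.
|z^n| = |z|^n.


|z| = sqrt(49+1) = sqrt(50) = 7.0711
|z^7| = |z|^7 = (sqrt(50))^7 = 50^3 * sqrt(50) = 125000*sqrt(50)

|z^7| = 125000*sqrt(50) ≈ 883883.4765


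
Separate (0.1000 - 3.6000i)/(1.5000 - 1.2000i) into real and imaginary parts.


Multiply by conjugate: (0.1000 - 3.6000i)(1.5000 + 1.2000i) / (1.5^2 + (-1.2)^2)
Numerator real = 0.1*1.5 - (3.6)*(-1.2) = 4.47
Numerator imag = -3.6*1.5 - 0.1*(-1.2) = -5.28
Denominator = 3.69
Re(z) = 4.47/3.69 = 1.2114
Im(z) = -5.28/3.69 = -1.4309

Re(z) = 1.2114, Im(z) = -1.4309


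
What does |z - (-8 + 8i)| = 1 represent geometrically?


|z - z0| = r is a circle with center z0 and radius r.
Center = (-8, 8), radius = 1

Circle with center (-8, 8) and radius 1


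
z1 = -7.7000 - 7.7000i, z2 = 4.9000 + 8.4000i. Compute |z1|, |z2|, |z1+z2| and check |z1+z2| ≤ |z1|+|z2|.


|z1| = sqrt((-7.7)^2 + (-7.7)^2) = sqrt(118.58) = 10.8894
|z2| = sqrt(4.9^2 + 8.4^2) = sqrt(94.57) = 9.7247
z1+z2 = -2.8000 + 0.7000i
|z1+z2| = sqrt(8.33) = 2.8862
|z1|+|z2| = 10.8894 + 9.7247 = 20.6141

|z1+z2| = 2.8862 ≤ |z1|+|z2| = 20.6141 (verified)


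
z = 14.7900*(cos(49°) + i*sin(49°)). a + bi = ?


a = 14.7900*cos(49°) = 14.7900*0.65606 = 9.7031
b = 14.7900*sin(49°) = 14.7900*0.75471 = 11.1622

9.7031 + 11.1622i


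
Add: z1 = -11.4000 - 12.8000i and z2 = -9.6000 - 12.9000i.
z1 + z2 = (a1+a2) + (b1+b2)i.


Real: -11.4 - 9.6 = -21
Imag: -12.8 - 12.9 = -25.7

-21.0000 - 25.7000i


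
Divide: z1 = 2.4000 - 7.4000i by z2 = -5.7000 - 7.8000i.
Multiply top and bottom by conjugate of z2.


Conjugate of z2 = -5.7000 + 7.8000i
Numerator: (2.4000 - 7.4000i)(-5.7000 + 7.8000i) = 44.0400 + 60.9000i
Denominator: (-5.7)^2 + (-7.8)^2 = 93.33
Result = (44.0400 + 60.9000i)/93.33

0.4719 + 0.6525i


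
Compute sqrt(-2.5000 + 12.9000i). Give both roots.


|z| = sqrt(6.25+166.41) = 13.1400
sqrt((|z|+a)/2) = sqrt((13.1400+(-2.5))/2) = sqrt(5.3200) = 2.3065
sqrt((|z|-a)/2) = sqrt((13.1400-(-2.5))/2) = sqrt(7.8200) = 2.7964

±(2.3065 + 2.7964i) i.e. 2.3065 + 2.7964i and -2.3065 - 2.7964i


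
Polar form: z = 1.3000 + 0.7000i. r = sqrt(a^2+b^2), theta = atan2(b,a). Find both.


r = sqrt(1.69+0.49) = sqrt(2.18) = 1.4765
theta = atan2(0.7, 1.3) = 28.3008 degrees

r = 1.4765, theta = 28.3008 degrees


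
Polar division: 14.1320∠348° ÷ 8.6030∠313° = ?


r = 14.1320 / 8.6030 = 1.6427
theta = 348° - 313° = 35° = 35° (mod 360)

1.6427 cis(35°)


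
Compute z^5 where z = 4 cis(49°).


r^5 = 4^5 = 1024
n*theta = 5*49° = 245° = 245° (mod 360)
a = 1024*cos(245°) = -432.7611
b = 1024*sin(245°) = -928.0592

1024 cis(245°) = -432.7611 - 928.0592i


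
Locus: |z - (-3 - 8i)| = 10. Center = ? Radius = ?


|z - z0| = r is a circle with center z0 and radius r.
Center = (-3, -8), radius = 10

Circle with center (-3, -8) and radius 10


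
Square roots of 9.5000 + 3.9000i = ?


|z| = sqrt(90.25+15.21) = 10.2694
sqrt((|z|+a)/2) = sqrt((10.2694+9.5)/2) = sqrt(9.8847) = 3.1440
sqrt((|z|-a)/2) = sqrt((10.2694-9.5)/2) = sqrt(0.3847) = 0.6202

±(3.1440 + 0.6202i) i.e. 3.1440 + 0.6202i and -3.1440 - 0.6202i


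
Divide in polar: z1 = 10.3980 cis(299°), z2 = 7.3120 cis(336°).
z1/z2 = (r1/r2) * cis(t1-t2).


r = 10.3980 / 7.3120 = 1.4220
theta = 299° - 336° = -37° = 323° (mod 360)

1.4220 cis(323°)


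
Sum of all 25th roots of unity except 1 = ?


With w = e^(2*pi*i/25), all 25 of the 25th roots of unity w^0 = 1, w, ..., w^(24) sum to 0: 1 + w + ... + w^(24) = (1 - w^25)/(1 - w) = 0 since w^25 = 1, w ≠ 1.
Removing the root 1: w + w^2 + ... + w^(24) = 0 - 1 = -1

Sum = -1


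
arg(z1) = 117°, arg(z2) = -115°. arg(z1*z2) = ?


arg(z1*z2) = 117° - 115° = 2°
Normalized to (-180°, 180°]: 2°

2°


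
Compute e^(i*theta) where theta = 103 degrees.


cos(103°) = -0.2250
sin(103°) = 0.9744

e^(i*103°) = -0.2250 + 0.9744i


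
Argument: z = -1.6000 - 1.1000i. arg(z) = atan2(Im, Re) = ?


Re = -1.6, Im = -1.1
arg = atan2(-1.1, -1.6) = -145.4915 degrees

arg(z) = -145.4915 degrees


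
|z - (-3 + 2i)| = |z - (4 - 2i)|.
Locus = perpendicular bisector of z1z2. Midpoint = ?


Equal distances means the locus is the perpendicular bisector of z1 and z2.
Midpoint = ((-3+4)/2, (2+(-2))/2) = (0.5000, 0)

Perpendicular bisector through (0.5000, 0)


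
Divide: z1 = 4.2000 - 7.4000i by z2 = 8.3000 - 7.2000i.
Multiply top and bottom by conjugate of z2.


Conjugate of z2 = 8.3000 + 7.2000i
Numerator: (4.2000 - 7.4000i)(8.3000 + 7.2000i) = 88.1400 - 31.1800i
Denominator: 8.3^2 + (-7.2)^2 = 120.73
Result = (88.1400 - 31.1800i)/120.73

0.7301 - 0.2583i


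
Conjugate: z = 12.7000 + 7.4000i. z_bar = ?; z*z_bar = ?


z_bar = 12.7000 - 7.4000i
z*z_bar = 12.7^2 + 7.4^2 = 161.29 + 54.76 = 216.05

z_bar = 12.7000 - 7.4000i, z*z_bar = 216.05


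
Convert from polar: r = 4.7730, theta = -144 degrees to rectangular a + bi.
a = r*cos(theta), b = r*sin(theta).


a = 4.7730*cos(-144°) = 4.7730*(-0.809) = -3.8614
b = 4.7730*sin(-144°) = 4.7730*(-0.58779) = -2.8055

-3.8614 - 2.8055i


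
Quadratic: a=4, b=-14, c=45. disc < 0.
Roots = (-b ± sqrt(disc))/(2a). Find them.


disc = (-14)^2 - 4*4*45 = 196 - 720 = -524
sqrt(|disc|) = sqrt(524) = 22.8910
Real part = 14/(2*4) = 1.7500
Imag part = 22.8910/(2*4) = 2.8614

1.7500 ± 2.8614i


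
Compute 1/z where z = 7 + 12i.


|z|^2 = 49+144 = 193
1/z = (7 - 12i)/193

1/z = 0.0363 - 0.0622i


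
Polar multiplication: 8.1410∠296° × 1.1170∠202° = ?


r = 8.1410 * 1.1170 = 9.0935
theta = 296° + 202° = 498° = 138° (mod 360)

9.0935 cis(138°)


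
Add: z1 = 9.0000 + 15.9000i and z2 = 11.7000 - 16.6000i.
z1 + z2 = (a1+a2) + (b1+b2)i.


Real: 9 + 11.7 = 20.7
Imag: 15.9 - 16.6 = -0.7

20.7000 - 0.7000i


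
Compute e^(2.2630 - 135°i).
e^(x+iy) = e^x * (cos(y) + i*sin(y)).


e^2.2630 = 9.6119
cos(-135°) = -0.7071
sin(-135°) = -0.7071
Real = 9.6119*(-0.7071) = -6.7966
Imag = 9.6119*(-0.7071) = -6.7966

-6.7966 - 6.7966i


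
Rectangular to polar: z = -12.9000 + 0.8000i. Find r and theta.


r = sqrt(166.41+0.64) = sqrt(167.05) = 12.9248
theta = atan2(0.8, -12.9) = 176.4513 degrees

r = 12.9248, theta = 176.4513 degrees


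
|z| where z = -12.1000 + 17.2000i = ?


|z| = sqrt((-12.1)^2 + 17.2^2) = sqrt(146.41 + 295.84) = sqrt(442.25) = 21.0297

|z| = 21.0297


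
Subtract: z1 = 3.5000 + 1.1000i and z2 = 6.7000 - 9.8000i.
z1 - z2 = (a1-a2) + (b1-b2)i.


Real: 3.5 - 6.7 = -3.2
Imag: 1.1 + 9.8 = 10.9

-3.2000 + 10.9000i


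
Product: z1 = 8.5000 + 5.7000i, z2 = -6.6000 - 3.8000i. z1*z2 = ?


Real = 8.5*(-6.6) - 5.7*(-3.8) = -56.1 - (-21.66) = -34.44
Imag = 8.5*(-3.8) - (6.6)*5.7 = -32.3 - (37.62) = -69.92

-34.4400 - 69.9200i


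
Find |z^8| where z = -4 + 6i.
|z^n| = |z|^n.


|z| = sqrt(16+36) = sqrt(52) = 7.2111
|z^8| = |z|^8 = (sqrt(52))^8 = 52^4 = 7311616

|z^8| = 7311616


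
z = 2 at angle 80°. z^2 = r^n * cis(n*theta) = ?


r^2 = 2^2 = 4
n*theta = 2*80° = 160° = 160° (mod 360)
a = 4*cos(160°) = -3.7588
b = 4*sin(160°) = 1.3681

4 cis(160°) = -3.7588 + 1.3681i


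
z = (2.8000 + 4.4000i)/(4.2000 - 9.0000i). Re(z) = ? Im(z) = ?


Multiply by conjugate: (2.8000 + 4.4000i)(4.2000 + 9.0000i) / (4.2^2 + (-9)^2)
Numerator real = 2.8*4.2 + 4.4*(-9) = -27.84
Numerator imag = 4.4*4.2 - 2.8*(-9) = 43.68
Denominator = 98.64
Re(z) = -27.84/98.64 = -0.2822
Im(z) = 43.68/98.64 = 0.4428

Re(z) = -0.2822, Im(z) = 0.4428


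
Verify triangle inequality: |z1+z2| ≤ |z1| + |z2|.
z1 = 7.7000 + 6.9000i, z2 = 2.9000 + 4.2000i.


|z1| = sqrt(7.7^2 + 6.9^2) = sqrt(106.9) = 10.3392
|z2| = sqrt(2.9^2 + 4.2^2) = sqrt(26.05) = 5.1039
z1+z2 = 10.6000 + 11.1000i
|z1+z2| = sqrt(235.57) = 15.3483
|z1|+|z2| = 10.3392 + 5.1039 = 15.4431

|z1+z2| = 15.3483 ≤ |z1|+|z2| = 15.4431 (verified)


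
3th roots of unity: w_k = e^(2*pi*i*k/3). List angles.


The 3th roots of unity are cis(360k/3°) for k=0..2
Angle step = 360/3 = 120°
Primitive root: cis(120°)
Primitive root = -0.5000 + 0.8660i

3 roots at angles: 0°, 120°, 240°


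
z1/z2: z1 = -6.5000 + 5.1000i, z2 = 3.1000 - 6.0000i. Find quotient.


Conjugate of z2 = 3.1000 + 6.0000i
Numerator: (-6.5000 + 5.1000i)(3.1000 + 6.0000i) = -50.7500 - 23.1900i
Denominator: 3.1^2 + (-6)^2 = 45.61
Result = (-50.7500 - 23.1900i)/45.61

-1.1127 - 0.5084i


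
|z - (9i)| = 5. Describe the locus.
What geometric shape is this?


|z - z0| = r is a circle with center z0 and radius r.
Center = (0, 9), radius = 5

Circle with center (0, 9) and radius 5


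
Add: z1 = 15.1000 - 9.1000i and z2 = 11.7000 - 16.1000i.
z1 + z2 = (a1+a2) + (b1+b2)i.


Real: 15.1 + 11.7 = 26.8
Imag: -9.1 - 16.1 = -25.2

26.8000 - 25.2000i


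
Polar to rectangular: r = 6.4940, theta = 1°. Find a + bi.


a = 6.4940*cos(1°) = 6.4940*0.99985 = 6.4930
b = 6.4940*sin(1°) = 6.4940*0.01745 = 0.1133

6.4930 + 0.1133i


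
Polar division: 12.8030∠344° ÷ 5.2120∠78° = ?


r = 12.8030 / 5.2120 = 2.4564
theta = 344° - 78° = 266° = 266° (mod 360)

2.4564 cis(266°)


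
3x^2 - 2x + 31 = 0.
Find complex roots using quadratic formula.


disc = (-2)^2 - 4*3*31 = 4 - 372 = -368
sqrt(|disc|) = sqrt(368) = 19.1833
Real part = 2/(2*3) = 0.3333
Imag part = 19.1833/(2*3) = 3.1972

0.3333 ± 3.1972i


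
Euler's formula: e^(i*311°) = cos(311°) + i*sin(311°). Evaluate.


cos(311°) = 0.6561
sin(311°) = -0.7547

e^(i*311°) = 0.6561 - 0.7547i


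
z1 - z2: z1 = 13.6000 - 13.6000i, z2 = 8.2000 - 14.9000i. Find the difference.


Real: 13.6 - 8.2 = 5.4
Imag: -13.6 + 14.9 = 1.3

5.4000 + 1.3000i


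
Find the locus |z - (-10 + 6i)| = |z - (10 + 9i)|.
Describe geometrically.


Equal distances means the locus is the perpendicular bisector of z1 and z2.
Midpoint = ((-10+10)/2, (6+9)/2) = (0, 7.5000)

Perpendicular bisector through (0, 7.5000)


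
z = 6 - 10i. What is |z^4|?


|z| = sqrt(36+100) = sqrt(136) = 11.6619
|z^4| = |z|^4 = (sqrt(136))^4 = 136^2 = 18496

|z^4| = 18496


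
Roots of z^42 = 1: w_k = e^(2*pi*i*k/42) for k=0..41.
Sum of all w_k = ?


The sum of all 42th roots of unity is 0.
Geometric series: (1 - w^42)/(1 - w) = (1-1)/(1-w) = 0 since w^42 = 1, w ≠ 1.
Alternatively: coefficient of z^41 in z^42 - 1 is 0.

0


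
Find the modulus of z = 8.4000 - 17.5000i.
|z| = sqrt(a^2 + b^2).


|z| = sqrt(8.4^2 + (-17.5)^2) = sqrt(70.56 + 306.25) = sqrt(376.81) = 19.4116

|z| = 19.4116


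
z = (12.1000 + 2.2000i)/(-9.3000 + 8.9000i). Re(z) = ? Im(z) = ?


Multiply by conjugate: (12.1000 + 2.2000i)(-9.3000 - 8.9000i) / ((-9.3)^2 + 8.9^2)
Numerator real = 12.1*(-9.3) + 2.2*8.9 = -92.95
Numerator imag = 2.2*(-9.3) - 12.1*8.9 = -128.15
Denominator = 165.7
Re(z) = -92.95/165.7 = -0.5610
Im(z) = -128.15/165.7 = -0.7734

Re(z) = -0.5610, Im(z) = -0.7734


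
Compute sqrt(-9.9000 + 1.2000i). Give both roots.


|z| = sqrt(98.01+1.44) = 9.9725
sqrt((|z|+a)/2) = sqrt((9.9725+(-9.9))/2) = sqrt(0.0362) = 0.1903
sqrt((|z|-a)/2) = sqrt((9.9725-(-9.9))/2) = sqrt(9.9362) = 3.1522

±(0.1903 + 3.1522i) i.e. 0.1903 + 3.1522i and -0.1903 - 3.1522i


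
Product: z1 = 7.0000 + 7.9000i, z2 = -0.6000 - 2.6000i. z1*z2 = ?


Real = 7*(-0.6) - 7.9*(-2.6) = -4.2 - (-20.54) = 16.34
Imag = 7*(-2.6) - (0.6)*7.9 = -18.2 - (4.74) = -22.94

16.3400 - 22.9400i


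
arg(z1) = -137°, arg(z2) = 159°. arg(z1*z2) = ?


arg(z1*z2) = -137° + 159° = 22°
Normalized to (-180°, 180°]: 22°

22°


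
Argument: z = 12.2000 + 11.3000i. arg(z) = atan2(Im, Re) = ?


Re = 12.2, Im = 11.3
arg = atan2(11.3, 12.2) = 42.8068 degrees

arg(z) = 42.8068 degrees


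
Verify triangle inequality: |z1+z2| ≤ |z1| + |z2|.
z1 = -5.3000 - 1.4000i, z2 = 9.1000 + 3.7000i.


|z1| = sqrt((-5.3)^2 + (-1.4)^2) = sqrt(30.05) = 5.4818
|z2| = sqrt(9.1^2 + 3.7^2) = sqrt(96.5) = 9.8234
z1+z2 = 3.8000 + 2.3000i
|z1+z2| = sqrt(19.73) = 4.4418
|z1|+|z2| = 5.4818 + 9.8234 = 15.3052

|z1+z2| = 4.4418 ≤ |z1|+|z2| = 15.3052 (verified)


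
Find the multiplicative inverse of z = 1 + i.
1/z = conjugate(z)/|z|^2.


|z|^2 = 1+1 = 2
1/z = (1 - 1i)/2

1/z = 0.5000 - 0.5000i


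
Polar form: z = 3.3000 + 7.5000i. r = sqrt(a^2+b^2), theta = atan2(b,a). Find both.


r = sqrt(10.89+56.25) = sqrt(67.14) = 8.1939
theta = atan2(7.5, 3.3) = 66.2505 degrees

r = 8.1939, theta = 66.2505 degrees


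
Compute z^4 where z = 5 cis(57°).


r^4 = 5^4 = 625
n*theta = 4*57° = 228° = 228° (mod 360)
a = 625*cos(228°) = -418.2066
b = 625*sin(228°) = -464.4655

625 cis(228°) = -418.2066 - 464.4655i


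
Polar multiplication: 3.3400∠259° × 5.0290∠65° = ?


r = 3.3400 * 5.0290 = 16.7969
theta = 259° + 65° = 324° = 324° (mod 360)

16.7969 cis(324°)


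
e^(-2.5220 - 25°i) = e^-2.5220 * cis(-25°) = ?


e^-2.5220 = 0.0803
cos(-25°) = 0.9063
sin(-25°) = -0.4226
Real = 0.0803*0.9063 = 0.0728
Imag = 0.0803*(-0.4226) = -0.0339

0.0728 - 0.0339i


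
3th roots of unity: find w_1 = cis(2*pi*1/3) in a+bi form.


Angle = 360*1/3 = 120°
a = cos(120°) = -0.5000
b = sin(120°) = 0.8660

-0.5000 + 0.8660i


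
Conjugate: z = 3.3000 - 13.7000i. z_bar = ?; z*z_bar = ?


z_bar = 3.3000 + 13.7000i
z*z_bar = 3.3^2 + (-13.7)^2 = 10.89 + 187.69 = 198.58

z_bar = 3.3000 + 13.7000i, z*z_bar = 198.58


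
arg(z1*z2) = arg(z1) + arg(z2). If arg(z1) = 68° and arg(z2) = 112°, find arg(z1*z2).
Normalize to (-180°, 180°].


arg(z1*z2) = 68° + 112° = 180°
Normalized to (-180°, 180°]: 180°

180°


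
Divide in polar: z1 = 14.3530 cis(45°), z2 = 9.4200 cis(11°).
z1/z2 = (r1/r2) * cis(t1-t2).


r = 14.3530 / 9.4200 = 1.5237
theta = 45° - 11° = 34° = 34° (mod 360)

1.5237 cis(34°)


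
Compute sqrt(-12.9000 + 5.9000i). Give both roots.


|z| = sqrt(166.41+34.81) = 14.1852
sqrt((|z|+a)/2) = sqrt((14.1852+(-12.9))/2) = sqrt(0.6426) = 0.8016
sqrt((|z|-a)/2) = sqrt((14.1852-(-12.9))/2) = sqrt(13.5426) = 3.6800

±(0.8016 + 3.6800i) i.e. 0.8016 + 3.6800i and -0.8016 - 3.6800i


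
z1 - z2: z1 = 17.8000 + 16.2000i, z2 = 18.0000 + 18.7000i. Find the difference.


Real: 17.8 - 18 = -0.2
Imag: 16.2 - 18.7 = -2.5

-0.2000 - 2.5000i


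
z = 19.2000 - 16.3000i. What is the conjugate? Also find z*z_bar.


z_bar = 19.2000 + 16.3000i
z*z_bar = 19.2^2 + (-16.3)^2 = 368.64 + 265.69 = 634.33

z_bar = 19.2000 + 16.3000i, z*z_bar = 634.33


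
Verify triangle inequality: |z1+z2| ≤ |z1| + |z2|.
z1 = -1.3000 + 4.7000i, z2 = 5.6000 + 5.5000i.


|z1| = sqrt((-1.3)^2 + 4.7^2) = sqrt(23.78) = 4.8765
|z2| = sqrt(5.6^2 + 5.5^2) = sqrt(61.61) = 7.8492
z1+z2 = 4.3000 + 10.2000i
|z1+z2| = sqrt(122.53) = 11.0693
|z1|+|z2| = 4.8765 + 7.8492 = 12.7257

|z1+z2| = 11.0693 ≤ |z1|+|z2| = 12.7257 (verified)


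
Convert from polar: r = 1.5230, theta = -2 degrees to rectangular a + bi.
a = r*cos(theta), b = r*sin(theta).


a = 1.5230*cos(-2°) = 1.5230*0.9994 = 1.5221
b = 1.5230*sin(-2°) = 1.5230*(-0.0349) = -0.0532

1.5221 - 0.0532i


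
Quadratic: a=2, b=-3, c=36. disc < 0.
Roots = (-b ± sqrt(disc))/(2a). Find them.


disc = (-3)^2 - 4*2*36 = 9 - 288 = -279
sqrt(|disc|) = sqrt(279) = 16.7033
Real part = 3/(2*2) = 0.7500
Imag part = 16.7033/(2*2) = 4.1758

0.7500 ± 4.1758i


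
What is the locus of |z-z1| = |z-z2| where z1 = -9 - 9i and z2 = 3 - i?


Equal distances means the locus is the perpendicular bisector of z1 and z2.
Midpoint = ((-9+3)/2, (-9+(-1))/2) = (-3.0000, -5.0000)

Perpendicular bisector through (-3.0000, -5.0000)


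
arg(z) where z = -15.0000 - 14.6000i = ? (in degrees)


Re = -15, Im = -14.6
arg = atan2(-14.6, -15) = -135.7742 degrees

arg(z) = -135.7742 degrees


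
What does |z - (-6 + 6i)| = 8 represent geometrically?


|z - z0| = r is a circle with center z0 and radius r.
Center = (-6, 6), radius = 8

Circle with center (-6, 6) and radius 8


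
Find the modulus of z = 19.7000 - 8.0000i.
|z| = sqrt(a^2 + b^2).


|z| = sqrt(19.7^2 + (-8)^2) = sqrt(388.09 + 64) = sqrt(452.09) = 21.2624

|z| = 21.2624


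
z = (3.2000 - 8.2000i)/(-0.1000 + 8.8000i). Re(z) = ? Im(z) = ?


Multiply by conjugate: (3.2000 - 8.2000i)(-0.1000 - 8.8000i) / ((-0.1)^2 + 8.8^2)
Numerator real = 3.2*(-0.1) - (8.2)*8.8 = -72.48
Numerator imag = -8.2*(-0.1) - 3.2*8.8 = -27.34
Denominator = 77.45
Re(z) = -72.48/77.45 = -0.9358
Im(z) = -27.34/77.45 = -0.3530

Re(z) = -0.9358, Im(z) = -0.3530


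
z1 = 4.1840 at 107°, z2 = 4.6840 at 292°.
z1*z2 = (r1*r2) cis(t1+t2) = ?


r = 4.1840 * 4.6840 = 19.5979
theta = 107° + 292° = 399° = 39° (mod 360)

19.5979 cis(39°)


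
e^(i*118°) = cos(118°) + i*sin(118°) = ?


cos(118°) = -0.4695
sin(118°) = 0.8829

e^(i*118°) = -0.4695 + 0.8829i


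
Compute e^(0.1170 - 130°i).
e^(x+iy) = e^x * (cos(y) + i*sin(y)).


e^0.1170 = 1.1241
cos(-130°) = -0.6428
sin(-130°) = -0.766
Real = 1.1241*(-0.6428) = -0.7226
Imag = 1.1241*(-0.766) = -0.8611

-0.7226 - 0.8611i


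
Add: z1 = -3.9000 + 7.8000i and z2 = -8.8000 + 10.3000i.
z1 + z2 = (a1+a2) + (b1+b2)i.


Real: -3.9 - 8.8 = -12.7
Imag: 7.8 + 10.3 = 18.1

-12.7000 + 18.1000i


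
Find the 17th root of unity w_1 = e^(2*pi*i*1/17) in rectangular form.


Angle = 360*1/17 = 21.1765°
a = cos(21.1765°) = 0.9325
b = sin(21.1765°) = 0.3612

0.9325 + 0.3612i


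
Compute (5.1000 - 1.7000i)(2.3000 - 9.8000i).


Real = 5.1*2.3 - (-1.7)*(-9.8) = 11.73 - 16.66 = -4.93
Imag = 5.1*(-9.8) + 2.3*(-1.7) = -49.98 - (3.91) = -53.89

-4.9300 - 53.8900i


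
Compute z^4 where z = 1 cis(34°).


r^4 = 1^4 = 1
n*theta = 4*34° = 136° = 136° (mod 360)
a = 1*cos(136°) = -0.7193
b = 1*sin(136°) = 0.6947

1 cis(136°) = -0.7193 + 0.6947i


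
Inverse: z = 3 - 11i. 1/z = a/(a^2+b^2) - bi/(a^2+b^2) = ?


|z|^2 = 9+121 = 130
1/z = (3 + 11i)/130

1/z = 0.0231 + 0.0846i


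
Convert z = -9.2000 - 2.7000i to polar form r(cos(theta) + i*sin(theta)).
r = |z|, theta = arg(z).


r = sqrt(84.64+7.29) = sqrt(91.93) = 9.5880
theta = atan2(-2.7, -9.2) = -163.6442 degrees

r = 9.5880, theta = -163.6442 degrees


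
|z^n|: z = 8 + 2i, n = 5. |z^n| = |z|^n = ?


|z| = sqrt(64+4) = sqrt(68) = 8.2462
|z^5| = |z|^5 = (sqrt(68))^5 = 68^2 * sqrt(68) = 4624*sqrt(68)

|z^5| = 4624*sqrt(68) ≈ 38130.4808


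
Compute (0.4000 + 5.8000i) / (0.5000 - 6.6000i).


Conjugate of z2 = 0.5000 + 6.6000i
Numerator: (0.4000 + 5.8000i)(0.5000 + 6.6000i) = -38.0800 + 5.5400i
Denominator: 0.5^2 + (-6.6)^2 = 43.81
Result = (-38.0800 + 5.5400i)/43.81

-0.8692 + 0.1265i


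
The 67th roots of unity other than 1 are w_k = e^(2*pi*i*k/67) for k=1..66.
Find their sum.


With w = e^(2*pi*i/67), all 67 of the 67th roots of unity w^0 = 1, w, ..., w^(66) sum to 0: 1 + w + ... + w^(66) = (1 - w^67)/(1 - w) = 0 since w^67 = 1, w ≠ 1.
Removing the root 1: w + w^2 + ... + w^(66) = 0 - 1 = -1

Sum = -1


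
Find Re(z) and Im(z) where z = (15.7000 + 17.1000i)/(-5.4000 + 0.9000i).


Multiply by conjugate: (15.7000 + 17.1000i)(-5.4000 - 0.9000i) / ((-5.4)^2 + 0.9^2)
Numerator real = 15.7*(-5.4) + 17.1*0.9 = -69.39
Numerator imag = 17.1*(-5.4) - 15.7*0.9 = -106.47
Denominator = 29.97
Re(z) = -69.39/29.97 = -2.3153
Im(z) = -106.47/29.97 = -3.5526

Re(z) = -2.3153, Im(z) = -3.5526


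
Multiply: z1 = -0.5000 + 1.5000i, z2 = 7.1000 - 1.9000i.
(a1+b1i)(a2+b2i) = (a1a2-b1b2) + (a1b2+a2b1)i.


Real = -0.5*7.1 - 1.5*(-1.9) = -3.55 - (-2.85) = -0.7
Imag = -0.5*(-1.9) + 7.1*1.5 = 0.95 + 10.65 = 11.6

-0.7000 + 11.6000i


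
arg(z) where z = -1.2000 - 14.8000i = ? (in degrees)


Re = -1.2, Im = -14.8
arg = atan2(-14.8, -1.2) = -94.6355 degrees

arg(z) = -94.6355 degrees


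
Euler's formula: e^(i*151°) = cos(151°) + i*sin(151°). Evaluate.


cos(151°) = -0.8746
sin(151°) = 0.4848

e^(i*151°) = -0.8746 + 0.4848i
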